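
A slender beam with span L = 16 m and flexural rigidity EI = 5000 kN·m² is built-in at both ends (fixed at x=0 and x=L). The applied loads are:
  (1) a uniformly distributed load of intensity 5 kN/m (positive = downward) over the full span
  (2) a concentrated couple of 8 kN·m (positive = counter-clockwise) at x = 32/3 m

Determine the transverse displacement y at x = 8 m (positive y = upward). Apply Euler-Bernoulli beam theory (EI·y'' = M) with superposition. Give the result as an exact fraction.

Load 1 — uniform load w=5 kN/m over full span:
  y_1 = -wx²(L-x)²/(24EI) = -5·8²·(16-8)²/(24·5000) = -64/375 m
Load 2 — applied couple M₀=8 kN·m at a=32/3 m (b=L-a=16/3):
  y_2 = (R_Ax³/6 - M_Ax²/2)/EI  [x≤a] with R_A=2/3, M_A=8/3 = ((2/3)·8³/6 - (8/3)·8²/2)/5000 = -32/5625 m
Superposition: y = Σ y_i = -992/5625 m ≈ -0.176356 m

y(8) = -992/5625 m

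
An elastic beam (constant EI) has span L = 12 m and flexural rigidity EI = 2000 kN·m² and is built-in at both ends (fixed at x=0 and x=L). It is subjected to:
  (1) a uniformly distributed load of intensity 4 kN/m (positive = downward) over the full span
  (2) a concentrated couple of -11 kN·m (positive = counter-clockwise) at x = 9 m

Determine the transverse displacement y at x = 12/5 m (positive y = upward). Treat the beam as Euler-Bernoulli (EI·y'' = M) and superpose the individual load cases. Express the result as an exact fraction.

y(12/5) = -101187/2500000 m

Load 1 — uniform load w=4 kN/m over full span:
  y_1 = -wx²(L-x)²/(24EI) = -4·(12/5)²·(12-(12/5))²/(24·2000) = -3456/78125 m
Load 2 — applied couple M₀=-11 kN·m at a=9 m (b=L-a=3):
  y_2 = (R_Ax³/6 - M_Ax²/2)/EI  [x≤a] with R_A=-33/32, M_A=-55/16 = ((-33/32)·(12/5)³/6 - (-55/16)·(12/5)²/2)/2000 = 1881/500000 m
Superposition: y = Σ y_i = -101187/2500000 m ≈ -0.040475 m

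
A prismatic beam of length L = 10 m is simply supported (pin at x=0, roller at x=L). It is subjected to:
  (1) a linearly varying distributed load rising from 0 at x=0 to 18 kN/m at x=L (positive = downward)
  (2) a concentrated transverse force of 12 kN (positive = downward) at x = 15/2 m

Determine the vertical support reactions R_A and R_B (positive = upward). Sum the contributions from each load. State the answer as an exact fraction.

Load 1 — triangular load w₀=18 kN/m (0→w₀ over full span):
  R_A = w₀L/6 = 18·10/6 = 30 kN
  R_B = w₀L/3 = 18·10/3 = 60 kN
Load 2 — point force P=12 kN at a=15/2 m (b=L-a=5/2):
  R_A = Pb/L = 12·(5/2)/10 = 3 kN
  R_B = Pa/L = 12·(15/2)/10 = 9 kN
Superposition: R_A = 33 kN, R_B = 69 kN

R_A = 33 kN, R_B = 69 kN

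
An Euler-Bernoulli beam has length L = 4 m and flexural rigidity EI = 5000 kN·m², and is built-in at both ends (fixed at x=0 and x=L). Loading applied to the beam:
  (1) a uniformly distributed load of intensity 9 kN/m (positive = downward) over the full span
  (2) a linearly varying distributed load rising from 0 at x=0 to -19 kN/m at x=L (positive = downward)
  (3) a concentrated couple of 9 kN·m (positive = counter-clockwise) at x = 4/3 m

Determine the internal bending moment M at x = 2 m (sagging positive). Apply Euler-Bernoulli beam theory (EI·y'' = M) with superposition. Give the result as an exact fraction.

Load 1 — uniform load w=9 kN/m over full span:
  M_1 = wLx/2 - wL²/12 - wx²/2 = 9·4·2/2 - 9·4²/12 - 9·2²/2 = 6 kN·m
Load 2 — triangular load w₀=-19 kN/m (0→w₀ over full span):
  M_2 = 3w₀Lx/20 - w₀L²/30 - w₀x³/(6L) = 3·(-19)·4·2/20 - (-19)·4²/30 - (-19)·2³/(6·4) = -19/3 kN·m
Load 3 — applied couple M₀=9 kN·m at a=4/3 m (b=L-a=8/3):
  M_3 = R_Ax - M_A - M₀  [x>a] with R_A=3, M_A=0 = 3·2 - 0 - 9 = -3 kN·m
Superposition: M = Σ M_i = -10/3 kN·m ≈ -3.333333 kN·m

M(2) = -10/3 kN·m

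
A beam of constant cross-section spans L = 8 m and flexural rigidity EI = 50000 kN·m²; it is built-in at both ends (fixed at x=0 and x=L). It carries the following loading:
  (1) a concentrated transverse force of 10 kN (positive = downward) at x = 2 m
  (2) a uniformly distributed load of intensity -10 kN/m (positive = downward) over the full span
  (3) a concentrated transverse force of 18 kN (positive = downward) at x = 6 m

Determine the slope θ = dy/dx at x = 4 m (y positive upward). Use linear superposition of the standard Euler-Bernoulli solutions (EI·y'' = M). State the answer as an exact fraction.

θ(4) = -1/25000 rad

Load 1 — point force P=10 kN at a=2 m (b=L-a=6):
  θ_1 = Pa²(L-x)(2bL-(3b+a)(L-x))/(2L³EI)  [x>a] = 10·2²·(8-4)·(2·6·8-(3·6+2)·(8-4))/(2·8³·50000) = 1/20000 rad
Load 2 — uniform load w=-10 kN/m over full span:
  θ_2 = -wx(L-x)(L-2x)/(12EI) = -(-10)·4·(8-4)·(8-2·4)/(12·50000) = 0 rad
Load 3 — point force P=18 kN at a=6 m (b=L-a=2):
  θ_3 = -Pb²x(2aL-(3a+b)x)/(2L³EI)  [x≤a] = -18·2²·4·(2·6·8-(3·6+2)·4)/(2·8³·50000) = -9/100000 rad
Superposition: θ = Σ θ_i = -1/25000 rad ≈ -0.000040 rad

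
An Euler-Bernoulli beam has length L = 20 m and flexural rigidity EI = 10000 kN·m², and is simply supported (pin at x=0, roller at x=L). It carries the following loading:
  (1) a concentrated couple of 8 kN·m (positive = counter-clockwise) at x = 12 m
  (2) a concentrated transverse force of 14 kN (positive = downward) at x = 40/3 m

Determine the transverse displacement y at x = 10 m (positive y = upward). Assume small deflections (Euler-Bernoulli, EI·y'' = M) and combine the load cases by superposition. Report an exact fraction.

Load 1 — applied couple M₀=8 kN·m at a=12 m (b=L-a=8):
  y_1 = (M₀x³/(6L)+C₁x)/EI  [x≤a] with C₁=M₀(3b²-L²)/(6L)=-208/15 = (8·10³/(6·20)+(-208/15)·10)/10000 = -9/1250 m
Load 2 — point force P=14 kN at a=40/3 m (b=L-a=20/3):
  y_2 = -Pbx(L²-b²-x²)/(6LEI)  [x≤a] = -14·(20/3)·10·(20²-(20/3)²-10²)/(6·20·10000) = -161/810 m
Superposition: y = Σ y_i = -10427/50625 m ≈ -0.205965 m

y(10) = -10427/50625 m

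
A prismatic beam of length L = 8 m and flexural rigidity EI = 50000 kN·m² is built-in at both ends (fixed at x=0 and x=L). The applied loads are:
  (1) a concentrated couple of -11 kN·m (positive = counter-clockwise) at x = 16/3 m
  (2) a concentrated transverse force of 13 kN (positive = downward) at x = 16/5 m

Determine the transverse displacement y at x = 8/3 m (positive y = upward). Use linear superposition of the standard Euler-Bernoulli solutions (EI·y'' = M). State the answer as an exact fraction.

y(8/3) = -36794/94921875 m

Load 1 — applied couple M₀=-11 kN·m at a=16/3 m (b=L-a=8/3):
  y_1 = (R_Ax³/6 - M_Ax²/2)/EI  [x≤a] with R_A=-11/6, M_A=-11/3 = ((-11/6)·(8/3)³/6 - (-11/3)·(8/3)²/2)/50000 = 22/151875 m
Load 2 — point force P=13 kN at a=16/5 m (b=L-a=24/5):
  y_2 = -Pb²x²(3aL-(3a+b)x)/(6L³EI)  [x≤a] = -13·(24/5)²·(8/3)²·(3·(16/5)·8-(3·(16/5)+(24/5))·(8/3))/(6·8³·50000) = -208/390625 m
Superposition: y = Σ y_i = -36794/94921875 m ≈ -0.000388 m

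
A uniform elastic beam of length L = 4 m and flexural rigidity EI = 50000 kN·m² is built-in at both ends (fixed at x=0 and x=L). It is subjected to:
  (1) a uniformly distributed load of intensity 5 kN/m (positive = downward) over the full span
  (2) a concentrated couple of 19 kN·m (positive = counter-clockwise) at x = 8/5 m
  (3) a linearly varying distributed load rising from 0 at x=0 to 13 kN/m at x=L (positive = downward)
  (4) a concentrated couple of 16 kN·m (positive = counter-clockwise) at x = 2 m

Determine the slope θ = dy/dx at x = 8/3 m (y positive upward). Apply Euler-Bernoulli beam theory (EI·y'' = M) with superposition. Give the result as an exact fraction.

Load 1 — uniform load w=5 kN/m over full span:
  θ_1 = -wx(L-x)(L-2x)/(12EI) = -5·(8/3)·(4-(8/3))·(4-2·(8/3))/(12·50000) = 2/50625 rad
Load 2 — applied couple M₀=19 kN·m at a=8/5 m (b=L-a=12/5):
  θ_2 = (R_Ax²/2 - M_Ax - M₀(x-a))/EI  [x>a] with R_A=171/25, M_A=57/25 = ((171/25)·(8/3)²/2 - (57/25)·(8/3) - 19·((8/3)-(8/5)))/50000 = -19/468750 rad
Load 3 — triangular load w₀=13 kN/m (0→w₀ over full span):
  θ_3 = -w₀(2x(L-x)(L-2x)(x+2L)+x²(L-x)²)/(120LEI) = -13·(2·(8/3)·(4-(8/3))·(4-2·(8/3))·((8/3)+2·4)+(8/3)²·(4-(8/3))²)/(120·4·50000) = 182/3796875 rad
Load 4 — applied couple M₀=16 kN·m at a=2 m (b=L-a=2):
  θ_4 = (R_Ax²/2 - M_Ax - M₀(x-a))/EI  [x>a] with R_A=6, M_A=4 = (6·(8/3)²/2 - 4·(8/3) - 16·((8/3)-2))/50000 = 0 rad
Superposition: θ = Σ θ_i = 1781/37968750 rad ≈ 0.000047 rad

θ(8/3) = 1781/37968750 rad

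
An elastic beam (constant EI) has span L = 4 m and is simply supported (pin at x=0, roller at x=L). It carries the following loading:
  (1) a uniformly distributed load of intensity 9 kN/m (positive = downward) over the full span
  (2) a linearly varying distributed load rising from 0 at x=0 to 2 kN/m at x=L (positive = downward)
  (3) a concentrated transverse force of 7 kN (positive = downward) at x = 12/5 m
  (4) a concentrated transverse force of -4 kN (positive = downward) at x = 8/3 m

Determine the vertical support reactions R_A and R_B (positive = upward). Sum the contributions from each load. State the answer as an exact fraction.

Load 1 — uniform load w=9 kN/m over full span:
  R_A = wL/2 = 9·4/2 = 18 kN
  R_B = wL/2 = 9·4/2 = 18 kN
Load 2 — triangular load w₀=2 kN/m (0→w₀ over full span):
  R_A = w₀L/6 = 2·4/6 = 4/3 kN
  R_B = w₀L/3 = 2·4/3 = 8/3 kN
Load 3 — point force P=7 kN at a=12/5 m (b=L-a=8/5):
  R_A = Pb/L = 7·(8/5)/4 = 14/5 kN
  R_B = Pa/L = 7·(12/5)/4 = 21/5 kN
Load 4 — point force P=-4 kN at a=8/3 m (b=L-a=4/3):
  R_A = Pb/L = (-4)·(4/3)/4 = -4/3 kN
  R_B = Pa/L = (-4)·(8/3)/4 = -8/3 kN
Superposition: R_A = 104/5 kN, R_B = 111/5 kN

R_A = 104/5 kN, R_B = 111/5 kN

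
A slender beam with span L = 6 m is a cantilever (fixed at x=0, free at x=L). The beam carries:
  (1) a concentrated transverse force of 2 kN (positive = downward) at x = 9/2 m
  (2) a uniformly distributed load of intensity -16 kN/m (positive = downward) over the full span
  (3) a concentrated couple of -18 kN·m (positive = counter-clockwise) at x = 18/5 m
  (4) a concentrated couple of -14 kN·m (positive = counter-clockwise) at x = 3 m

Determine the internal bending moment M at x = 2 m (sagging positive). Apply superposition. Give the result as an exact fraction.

Load 1 — point force P=2 kN at a=9/2 m (b=L-a=3/2):
  M_1 = -P(a-x)  [x≤a] = -2·((9/2)-2) = -5 kN·m
Load 2 — uniform load w=-16 kN/m over full span:
  M_2 = -w(L-x)²/2 = -(-16)·(6-2)²/2 = 128 kN·m
Load 3 — applied couple M₀=-18 kN·m at a=18/5 m (b=L-a=12/5):
  M_3 = M₀  [x≤a] = (-18) = -18 kN·m
Load 4 — applied couple M₀=-14 kN·m at a=3 m (b=L-a=3):
  M_4 = M₀  [x≤a] = (-14) = -14 kN·m
Superposition: M = Σ M_i = 91 kN·m ≈ 91.000000 kN·m

M(2) = 91 kN·m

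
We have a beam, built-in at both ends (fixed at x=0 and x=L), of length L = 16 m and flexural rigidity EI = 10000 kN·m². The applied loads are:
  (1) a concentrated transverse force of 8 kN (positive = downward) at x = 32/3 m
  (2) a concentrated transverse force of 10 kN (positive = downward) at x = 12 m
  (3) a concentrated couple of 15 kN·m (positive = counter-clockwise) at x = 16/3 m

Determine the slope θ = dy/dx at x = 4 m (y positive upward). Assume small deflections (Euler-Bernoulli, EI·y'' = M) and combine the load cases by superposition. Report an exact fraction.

Load 1 — point force P=8 kN at a=32/3 m (b=L-a=16/3):
  θ_1 = -Pb²x(2aL-(3a+b)x)/(2L³EI)  [x≤a] = -8·(16/3)²·4·(2·(32/3)·16-(3·(32/3)+(16/3))·4)/(2·16³·10000) = -4/1875 rad
Load 2 — point force P=10 kN at a=12 m (b=L-a=4):
  θ_2 = -Pb²x(2aL-(3a+b)x)/(2L³EI)  [x≤a] = -10·4²·4·(2·12·16-(3·12+4)·4)/(2·16³·10000) = -7/4000 rad
Load 3 — applied couple M₀=15 kN·m at a=16/3 m (b=L-a=32/3):
  θ_3 = (R_Ax²/2 - M_Ax)/EI  [x≤a] with R_A=5/4, M_A=0 = ((5/4)·4²/2 - 0·4)/10000 = 1/1000 rad
Superposition: θ = Σ θ_i = -173/60000 rad ≈ -0.002883 rad

θ(4) = -173/60000 rad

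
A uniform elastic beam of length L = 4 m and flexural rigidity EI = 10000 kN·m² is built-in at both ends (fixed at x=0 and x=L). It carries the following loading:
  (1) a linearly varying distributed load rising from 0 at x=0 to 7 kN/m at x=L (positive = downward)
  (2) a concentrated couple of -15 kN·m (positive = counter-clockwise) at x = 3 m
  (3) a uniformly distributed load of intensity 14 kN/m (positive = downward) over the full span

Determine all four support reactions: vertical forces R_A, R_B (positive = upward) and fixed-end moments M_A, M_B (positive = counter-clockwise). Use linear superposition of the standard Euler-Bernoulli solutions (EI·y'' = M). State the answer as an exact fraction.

R_A = 4477/160 kN, M_A = 1417/80 kN·m, R_B = 6723/160 kN, M_B = -5149/240 kN·m

Load 1 — triangular load w₀=7 kN/m (0→w₀ over full span):
  R_A = 3w₀L/20 = 3·7·4/20 = 21/5 kN
  M_A = w₀L²/30 = 7·4²/30 = 56/15 kN·m
  R_B = 7w₀L/20 = 7·7·4/20 = 49/5 kN
  M_B = -w₀L²/20 = -7·4²/20 = -28/5 kN·m
Load 2 — applied couple M₀=-15 kN·m at a=3 m (b=L-a=1):
  R_A = 6M₀ab/L³ = 6·(-15)·3·1/4³ = -135/32 kN
  M_A = M₀b(2a-b)/L² = (-15)·1·(2·3-1)/4² = -75/16 kN·m
  R_B = -6M₀ab/L³ = -6·(-15)·3·1/4³ = 135/32 kN
  M_B = M₀a(2b-a)/L² = (-15)·3·(2·1-3)/4² = 45/16 kN·m
Load 3 — uniform load w=14 kN/m over full span:
  R_A = wL/2 = 14·4/2 = 28 kN
  M_A = wL²/12 = 14·4²/12 = 56/3 kN·m
  R_B = wL/2 = 14·4/2 = 28 kN
  M_B = -wL²/12 = -14·4²/12 = -56/3 kN·m
Superposition: R_A = 4477/160 kN, M_A = 1417/80 kN·m, R_B = 6723/160 kN, M_B = -5149/240 kN·m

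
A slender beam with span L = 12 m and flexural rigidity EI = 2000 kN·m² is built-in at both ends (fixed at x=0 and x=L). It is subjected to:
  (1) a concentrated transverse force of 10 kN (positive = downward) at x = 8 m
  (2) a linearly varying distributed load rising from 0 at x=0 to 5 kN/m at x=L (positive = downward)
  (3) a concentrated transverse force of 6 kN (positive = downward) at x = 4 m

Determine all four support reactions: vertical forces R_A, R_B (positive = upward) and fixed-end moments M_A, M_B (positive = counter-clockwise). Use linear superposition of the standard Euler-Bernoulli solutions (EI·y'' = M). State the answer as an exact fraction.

Load 1 — point force P=10 kN at a=8 m (b=L-a=4):
  R_A = Pb²(3a+b)/L³ = 10·4²·(3·8+4)/12³ = 70/27 kN
  M_A = Pab²/L² = 10·8·4²/12² = 80/9 kN·m
  R_B = Pa²(a+3b)/L³ = 10·8²·(8+3·4)/12³ = 200/27 kN
  M_B = -Pa²b/L² = -10·8²·4/12² = -160/9 kN·m
Load 2 — triangular load w₀=5 kN/m (0→w₀ over full span):
  R_A = 3w₀L/20 = 3·5·12/20 = 9 kN
  M_A = w₀L²/30 = 5·12²/30 = 24 kN·m
  R_B = 7w₀L/20 = 7·5·12/20 = 21 kN
  M_B = -w₀L²/20 = -5·12²/20 = -36 kN·m
Load 3 — point force P=6 kN at a=4 m (b=L-a=8):
  R_A = Pb²(3a+b)/L³ = 6·8²·(3·4+8)/12³ = 40/9 kN
  M_A = Pab²/L² = 6·4·8²/12² = 32/3 kN·m
  R_B = Pa²(a+3b)/L³ = 6·4²·(4+3·8)/12³ = 14/9 kN
  M_B = -Pa²b/L² = -6·4²·8/12² = -16/3 kN·m
Superposition: R_A = 433/27 kN, M_A = 392/9 kN·m, R_B = 809/27 kN, M_B = -532/9 kN·m

R_A = 433/27 kN, M_A = 392/9 kN·m, R_B = 809/27 kN, M_B = -532/9 kN·m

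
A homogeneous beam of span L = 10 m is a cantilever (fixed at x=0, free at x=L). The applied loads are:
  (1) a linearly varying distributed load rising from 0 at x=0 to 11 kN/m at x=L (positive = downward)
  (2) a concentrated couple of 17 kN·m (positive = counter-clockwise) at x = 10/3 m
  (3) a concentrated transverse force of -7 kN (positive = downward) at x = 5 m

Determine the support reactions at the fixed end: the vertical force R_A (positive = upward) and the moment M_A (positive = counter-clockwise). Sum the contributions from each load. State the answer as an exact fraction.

R_A = 48 kN, M_A = 944/3 kN·m

Load 1 — triangular load w₀=11 kN/m (0→w₀ over full span):
  R_A = w₀L/2 = 11·10/2 = 55 kN
  M_A = w₀L²/3 = 11·10²/3 = 1100/3 kN·m
Load 2 — applied couple M₀=17 kN·m at a=10/3 m (b=L-a=20/3):
  R_A = 0 kN
  M_A = -M₀ = -17 kN·m
Load 3 — point force P=-7 kN at a=5 m (b=L-a=5):
  R_A = P = (-7) = -7 kN
  M_A = Pa = (-7)·5 = -35 kN·m
Superposition: R_A = 48 kN, M_A = 944/3 kN·m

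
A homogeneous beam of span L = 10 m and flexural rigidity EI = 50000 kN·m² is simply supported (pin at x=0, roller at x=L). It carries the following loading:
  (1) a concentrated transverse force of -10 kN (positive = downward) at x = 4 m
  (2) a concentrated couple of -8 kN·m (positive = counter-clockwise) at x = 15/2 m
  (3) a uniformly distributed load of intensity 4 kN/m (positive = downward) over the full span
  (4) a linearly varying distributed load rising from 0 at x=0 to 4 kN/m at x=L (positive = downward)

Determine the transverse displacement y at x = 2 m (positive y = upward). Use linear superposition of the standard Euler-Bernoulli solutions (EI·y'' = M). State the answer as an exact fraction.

Load 1 — point force P=-10 kN at a=4 m (b=L-a=6):
  y_1 = -Pbx(L²-b²-x²)/(6LEI)  [x≤a] = -(-10)·6·2·(10²-6²-2²)/(6·10·50000) = 3/1250 m
Load 2 — applied couple M₀=-8 kN·m at a=15/2 m (b=L-a=5/2):
  y_2 = (M₀x³/(6L)+C₁x)/EI  [x≤a] with C₁=M₀(3b²-L²)/(6L)=65/6 = ((-8)·2³/(6·10)+(65/6)·2)/50000 = 103/250000 m
Load 3 — uniform load w=4 kN/m over full span:
  y_3 = -wx(L³-2Lx²+x³)/(24EI) = -4·2·(10³-2·10·2²+2³)/(24·50000) = -58/9375 m
Load 4 — triangular load w₀=4 kN/m (0→w₀ over full span):
  y_4 = -w₀x(7L⁴-10L²x²+3x⁴)/(360LEI) = -4·2·(7·10⁴-10·10²·2²+3·2⁴)/(360·10·50000) = -688/234375 m
Superposition: y = Σ y_i = -23663/3750000 m ≈ -0.006310 m

y(2) = -23663/3750000 m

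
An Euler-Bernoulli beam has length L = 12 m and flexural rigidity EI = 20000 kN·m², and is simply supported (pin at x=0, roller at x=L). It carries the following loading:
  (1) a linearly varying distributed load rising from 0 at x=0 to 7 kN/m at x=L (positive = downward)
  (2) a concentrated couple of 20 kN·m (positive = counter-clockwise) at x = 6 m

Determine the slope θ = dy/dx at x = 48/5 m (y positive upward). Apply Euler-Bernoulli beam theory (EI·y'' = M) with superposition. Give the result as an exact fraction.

θ(48/5) = 61963/6250000 rad

Load 1 — triangular load w₀=7 kN/m (0→w₀ over full span):
  θ_1 = -w₀(7L⁴-30L²x²+15x⁴)/(360LEI) = -7·(7·12⁴-30·12²·(48/5)²+15·(48/5)⁴)/(360·12·20000) = 15897/1562500 rad
Load 2 — applied couple M₀=20 kN·m at a=6 m (b=L-a=6):
  θ_2 = (M₀x²/(2L)-M₀(x-a)+C₁)/EI  [x>a] with C₁=M₀(3b²-L²)/(6L)=-10 = (20·(48/5)²/(2·12)-20·((48/5)-6)+(-10))/20000 = -13/50000 rad
Superposition: θ = Σ θ_i = 61963/6250000 rad ≈ 0.009914 rad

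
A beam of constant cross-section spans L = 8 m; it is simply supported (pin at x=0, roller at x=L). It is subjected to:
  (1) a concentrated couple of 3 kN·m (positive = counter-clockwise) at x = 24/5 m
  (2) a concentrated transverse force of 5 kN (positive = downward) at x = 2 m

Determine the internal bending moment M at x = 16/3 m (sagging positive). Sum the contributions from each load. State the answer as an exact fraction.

M(16/3) = 7/3 kN·m

Load 1 — applied couple M₀=3 kN·m at a=24/5 m (b=L-a=16/5):
  M_1 = M₀x/L - M₀  [x>a] = 3·(16/3)/8 - 3 = -1 kN·m
Load 2 — point force P=5 kN at a=2 m (b=L-a=6):
  M_2 = Pa(L-x)/L  [x>a] = 5·2·(8-(16/3))/8 = 10/3 kN·m
Superposition: M = Σ M_i = 7/3 kN·m ≈ 2.333333 kN·m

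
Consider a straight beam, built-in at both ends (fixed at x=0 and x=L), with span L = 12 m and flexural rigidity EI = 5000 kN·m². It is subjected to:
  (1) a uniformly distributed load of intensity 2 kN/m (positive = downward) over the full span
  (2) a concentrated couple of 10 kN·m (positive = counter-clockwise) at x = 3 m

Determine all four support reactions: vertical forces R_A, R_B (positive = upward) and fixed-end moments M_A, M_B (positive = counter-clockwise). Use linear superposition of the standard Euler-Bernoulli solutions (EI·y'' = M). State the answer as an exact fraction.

R_A = 207/16 kN, M_A = 177/8 kN·m, R_B = 177/16 kN, M_B = -167/8 kN·m

Load 1 — uniform load w=2 kN/m over full span:
  R_A = wL/2 = 2·12/2 = 12 kN
  M_A = wL²/12 = 2·12²/12 = 24 kN·m
  R_B = wL/2 = 2·12/2 = 12 kN
  M_B = -wL²/12 = -2·12²/12 = -24 kN·m
Load 2 — applied couple M₀=10 kN·m at a=3 m (b=L-a=9):
  R_A = 6M₀ab/L³ = 6·10·3·9/12³ = 15/16 kN
  M_A = M₀b(2a-b)/L² = 10·9·(2·3-9)/12² = -15/8 kN·m
  R_B = -6M₀ab/L³ = -6·10·3·9/12³ = -15/16 kN
  M_B = M₀a(2b-a)/L² = 10·3·(2·9-3)/12² = 25/8 kN·m
Superposition: R_A = 207/16 kN, M_A = 177/8 kN·m, R_B = 177/16 kN, M_B = -167/8 kN·m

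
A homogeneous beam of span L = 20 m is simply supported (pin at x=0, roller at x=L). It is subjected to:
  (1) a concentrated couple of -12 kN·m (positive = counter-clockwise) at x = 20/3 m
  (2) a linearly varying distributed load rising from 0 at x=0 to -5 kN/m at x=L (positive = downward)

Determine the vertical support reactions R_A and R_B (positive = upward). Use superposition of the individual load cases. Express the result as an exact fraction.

R_A = -259/15 kN, R_B = -491/15 kN

Load 1 — applied couple M₀=-12 kN·m at a=20/3 m (b=L-a=40/3):
  R_A = M₀/L = (-12)/20 = -3/5 kN
  R_B = -M₀/L = -(-12)/20 = 3/5 kN
Load 2 — triangular load w₀=-5 kN/m (0→w₀ over full span):
  R_A = w₀L/6 = (-5)·20/6 = -50/3 kN
  R_B = w₀L/3 = (-5)·20/3 = -100/3 kN
Superposition: R_A = -259/15 kN, R_B = -491/15 kN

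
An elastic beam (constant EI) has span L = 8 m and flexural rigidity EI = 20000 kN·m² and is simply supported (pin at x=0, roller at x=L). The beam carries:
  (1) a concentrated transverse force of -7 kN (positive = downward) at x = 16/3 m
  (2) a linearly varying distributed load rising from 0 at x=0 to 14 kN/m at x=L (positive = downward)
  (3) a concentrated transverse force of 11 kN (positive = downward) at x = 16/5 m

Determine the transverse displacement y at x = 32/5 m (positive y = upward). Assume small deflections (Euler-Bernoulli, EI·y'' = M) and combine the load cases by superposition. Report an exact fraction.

Load 1 — point force P=-7 kN at a=16/3 m (b=L-a=8/3):
  y_1 = -Pa(L-x)(2Lx-a²-x²)/(6LEI)  [x>a] = -(-7)·(16/3)·(8-(32/5))·(2·8·(32/5)-(16/3)²-(32/5)²)/(6·8·20000) = 12992/6328125 m
Load 2 — triangular load w₀=14 kN/m (0→w₀ over full span):
  y_2 = -w₀x(7L⁴-10L²x²+3x⁴)/(360LEI) = -14·(32/5)·(7·8⁴-10·8²·(32/5)²+3·(32/5)⁴)/(360·8·20000) = -113792/9765625 m
Load 3 — point force P=11 kN at a=16/5 m (b=L-a=24/5):
  y_3 = -Pa(L-x)(2Lx-a²-x²)/(6LEI)  [x>a] = -11·(16/5)·(8-(32/5))·(2·8·(32/5)-(16/5)²-(32/5)²)/(6·8·20000) = -704/234375 m
Superposition: y = Σ y_i = -9969152/791015625 m ≈ -0.012603 m

y(32/5) = -9969152/791015625 m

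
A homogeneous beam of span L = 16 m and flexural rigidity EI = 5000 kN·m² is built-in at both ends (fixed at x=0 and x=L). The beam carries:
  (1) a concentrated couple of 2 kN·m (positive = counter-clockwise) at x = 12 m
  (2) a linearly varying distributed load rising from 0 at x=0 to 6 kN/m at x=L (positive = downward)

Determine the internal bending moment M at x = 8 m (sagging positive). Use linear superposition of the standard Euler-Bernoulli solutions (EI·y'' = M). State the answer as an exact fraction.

M(8) = 65/2 kN·m

Load 1 — applied couple M₀=2 kN·m at a=12 m (b=L-a=4):
  M_1 = R_Ax - M_A  [x≤a] with R_A=9/64, M_A=5/8 = (9/64)·8 - (5/8) = 1/2 kN·m
Load 2 — triangular load w₀=6 kN/m (0→w₀ over full span):
  M_2 = 3w₀Lx/20 - w₀L²/30 - w₀x³/(6L) = 3·6·16·8/20 - 6·16²/30 - 6·8³/(6·16) = 32 kN·m
Superposition: M = Σ M_i = 65/2 kN·m ≈ 32.500000 kN·m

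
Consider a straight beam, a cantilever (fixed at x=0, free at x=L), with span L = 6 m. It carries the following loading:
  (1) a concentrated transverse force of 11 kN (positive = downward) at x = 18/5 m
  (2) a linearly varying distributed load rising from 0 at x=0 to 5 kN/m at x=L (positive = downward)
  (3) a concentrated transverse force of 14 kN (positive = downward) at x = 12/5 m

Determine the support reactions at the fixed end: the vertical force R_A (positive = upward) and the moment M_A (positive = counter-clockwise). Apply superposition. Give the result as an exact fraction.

Load 1 — point force P=11 kN at a=18/5 m (b=L-a=12/5):
  R_A = P = 11 kN
  M_A = Pa = 11·(18/5) = 198/5 kN·m
Load 2 — triangular load w₀=5 kN/m (0→w₀ over full span):
  R_A = w₀L/2 = 5·6/2 = 15 kN
  M_A = w₀L²/3 = 5·6²/3 = 60 kN·m
Load 3 — point force P=14 kN at a=12/5 m (b=L-a=18/5):
  R_A = P = 14 kN
  M_A = Pa = 14·(12/5) = 168/5 kN·m
Superposition: R_A = 40 kN, M_A = 666/5 kN·m

R_A = 40 kN, M_A = 666/5 kN·m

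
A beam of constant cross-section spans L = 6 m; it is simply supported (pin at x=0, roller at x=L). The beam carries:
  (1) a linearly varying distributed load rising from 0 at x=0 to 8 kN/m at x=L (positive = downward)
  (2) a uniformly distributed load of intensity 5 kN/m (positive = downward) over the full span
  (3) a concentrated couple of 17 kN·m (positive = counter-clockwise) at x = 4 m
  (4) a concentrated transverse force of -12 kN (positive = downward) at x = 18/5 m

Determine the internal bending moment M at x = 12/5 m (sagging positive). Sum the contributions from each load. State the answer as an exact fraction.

Load 1 — triangular load w₀=8 kN/m (0→w₀ over full span):
  M_1 = w₀Lx/6 - w₀x³/(6L) = 8·6·(12/5)/6 - 8·(12/5)³/(6·6) = 2016/125 kN·m
Load 2 — uniform load w=5 kN/m over full span:
  M_2 = wx(L-x)/2 = 5·(12/5)·(6-(12/5))/2 = 108/5 kN·m
Load 3 — applied couple M₀=17 kN·m at a=4 m (b=L-a=2):
  M_3 = M₀x/L  [x≤a] = 17·(12/5)/6 = 34/5 kN·m
Load 4 — point force P=-12 kN at a=18/5 m (b=L-a=12/5):
  M_4 = Pbx/L  [x≤a] = (-12)·(12/5)·(12/5)/6 = -288/25 kN·m
Superposition: M = Σ M_i = 4126/125 kN·m ≈ 33.008000 kN·m

M(12/5) = 4126/125 kN·m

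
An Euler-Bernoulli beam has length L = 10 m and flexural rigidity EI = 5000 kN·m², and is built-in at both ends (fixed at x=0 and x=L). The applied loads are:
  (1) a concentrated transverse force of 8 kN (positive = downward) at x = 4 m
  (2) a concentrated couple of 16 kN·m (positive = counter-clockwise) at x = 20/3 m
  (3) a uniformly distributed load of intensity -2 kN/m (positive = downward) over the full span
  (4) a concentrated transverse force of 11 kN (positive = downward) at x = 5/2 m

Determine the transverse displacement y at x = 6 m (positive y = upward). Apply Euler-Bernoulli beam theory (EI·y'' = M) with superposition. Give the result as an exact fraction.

Load 1 — point force P=8 kN at a=4 m (b=L-a=6):
  y_1 = -Pa²(L-x)²(3bL-(3b+a)(L-x))/(6L³EI)  [x>a] = -8·4²·(10-6)²·(3·6·10-(3·6+4)·(10-6))/(6·10³·5000) = -1472/234375 m
Load 2 — applied couple M₀=16 kN·m at a=20/3 m (b=L-a=10/3):
  y_2 = (R_Ax³/6 - M_Ax²/2)/EI  [x≤a] with R_A=32/15, M_A=16/3 = ((32/15)·6³/6 - (16/3)·6²/2)/5000 = -12/3125 m
Load 3 — uniform load w=-2 kN/m over full span:
  y_3 = -wx²(L-x)²/(24EI) = -(-2)·6²·(10-6)²/(24·5000) = 6/625 m
Load 4 — point force P=11 kN at a=5/2 m (b=L-a=15/2):
  y_4 = -Pa²(L-x)²(3bL-(3b+a)(L-x))/(6L³EI)  [x>a] = -11·(5/2)²·(10-6)²·(3·(15/2)·10-(3·(15/2)+(5/2))·(10-6))/(6·10³·5000) = -11/2400 m
Superposition: y = Σ y_i = -38279/7500000 m ≈ -0.005104 m

y(6) = -38279/7500000 m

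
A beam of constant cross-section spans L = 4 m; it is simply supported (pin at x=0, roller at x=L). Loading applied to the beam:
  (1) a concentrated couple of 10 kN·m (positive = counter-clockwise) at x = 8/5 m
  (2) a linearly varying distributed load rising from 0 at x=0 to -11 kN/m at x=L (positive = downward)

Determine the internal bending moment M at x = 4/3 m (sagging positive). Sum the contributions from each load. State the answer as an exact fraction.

M(4/3) = -434/81 kN·m

Load 1 — applied couple M₀=10 kN·m at a=8/5 m (b=L-a=12/5):
  M_1 = M₀x/L  [x≤a] = 10·(4/3)/4 = 10/3 kN·m
Load 2 — triangular load w₀=-11 kN/m (0→w₀ over full span):
  M_2 = w₀Lx/6 - w₀x³/(6L) = (-11)·4·(4/3)/6 - (-11)·(4/3)³/(6·4) = -704/81 kN·m
Superposition: M = Σ M_i = -434/81 kN·m ≈ -5.358025 kN·m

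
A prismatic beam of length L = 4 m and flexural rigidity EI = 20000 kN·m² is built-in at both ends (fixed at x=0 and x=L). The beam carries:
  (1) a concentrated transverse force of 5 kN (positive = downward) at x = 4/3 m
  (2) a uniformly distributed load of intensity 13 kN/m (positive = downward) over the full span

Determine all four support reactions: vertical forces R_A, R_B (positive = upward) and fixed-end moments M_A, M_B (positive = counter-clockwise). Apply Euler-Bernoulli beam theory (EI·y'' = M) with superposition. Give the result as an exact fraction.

R_A = 802/27 kN, M_A = 548/27 kN·m, R_B = 737/27 kN, M_B = -508/27 kN·m

Load 1 — point force P=5 kN at a=4/3 m (b=L-a=8/3):
  R_A = Pb²(3a+b)/L³ = 5·(8/3)²·(3·(4/3)+(8/3))/4³ = 100/27 kN
  M_A = Pab²/L² = 5·(4/3)·(8/3)²/4² = 80/27 kN·m
  R_B = Pa²(a+3b)/L³ = 5·(4/3)²·((4/3)+3·(8/3))/4³ = 35/27 kN
  M_B = -Pa²b/L² = -5·(4/3)²·(8/3)/4² = -40/27 kN·m
Load 2 — uniform load w=13 kN/m over full span:
  R_A = wL/2 = 13·4/2 = 26 kN
  M_A = wL²/12 = 13·4²/12 = 52/3 kN·m
  R_B = wL/2 = 13·4/2 = 26 kN
  M_B = -wL²/12 = -13·4²/12 = -52/3 kN·m
Superposition: R_A = 802/27 kN, M_A = 548/27 kN·m, R_B = 737/27 kN, M_B = -508/27 kN·m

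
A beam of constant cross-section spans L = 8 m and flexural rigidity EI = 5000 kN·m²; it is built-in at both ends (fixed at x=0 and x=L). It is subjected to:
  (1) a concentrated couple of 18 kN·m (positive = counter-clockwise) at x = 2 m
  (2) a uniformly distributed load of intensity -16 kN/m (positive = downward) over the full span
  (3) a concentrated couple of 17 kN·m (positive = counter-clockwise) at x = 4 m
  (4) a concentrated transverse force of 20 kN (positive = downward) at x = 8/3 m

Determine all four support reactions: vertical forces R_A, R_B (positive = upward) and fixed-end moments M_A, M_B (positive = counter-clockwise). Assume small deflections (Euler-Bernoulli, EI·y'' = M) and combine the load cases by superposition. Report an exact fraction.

Load 1 — applied couple M₀=18 kN·m at a=2 m (b=L-a=6):
  R_A = 6M₀ab/L³ = 6·18·2·6/8³ = 81/32 kN
  M_A = M₀b(2a-b)/L² = 18·6·(2·2-6)/8² = -27/8 kN·m
  R_B = -6M₀ab/L³ = -6·18·2·6/8³ = -81/32 kN
  M_B = M₀a(2b-a)/L² = 18·2·(2·6-2)/8² = 45/8 kN·m
Load 2 — uniform load w=-16 kN/m over full span:
  R_A = wL/2 = (-16)·8/2 = -64 kN
  M_A = wL²/12 = (-16)·8²/12 = -256/3 kN·m
  R_B = wL/2 = (-16)·8/2 = -64 kN
  M_B = -wL²/12 = -(-16)·8²/12 = 256/3 kN·m
Load 3 — applied couple M₀=17 kN·m at a=4 m (b=L-a=4):
  R_A = 6M₀ab/L³ = 6·17·4·4/8³ = 51/16 kN
  M_A = M₀b(2a-b)/L² = 17·4·(2·4-4)/8² = 17/4 kN·m
  R_B = -6M₀ab/L³ = -6·17·4·4/8³ = -51/16 kN
  M_B = M₀a(2b-a)/L² = 17·4·(2·4-4)/8² = 17/4 kN·m
Load 4 — point force P=20 kN at a=8/3 m (b=L-a=16/3):
  R_A = Pb²(3a+b)/L³ = 20·(16/3)²·(3·(8/3)+(16/3))/8³ = 400/27 kN
  M_A = Pab²/L² = 20·(8/3)·(16/3)²/8² = 640/27 kN·m
  R_B = Pa²(a+3b)/L³ = 20·(8/3)²·((8/3)+3·(16/3))/8³ = 140/27 kN
  M_B = -Pa²b/L² = -20·(8/3)²·(16/3)/8² = -320/27 kN·m
Superposition: R_A = -37555/864 kN, M_A = -13123/216 kN·m, R_B = -55757/864 kN, M_B = 18005/216 kN·m

R_A = -37555/864 kN, M_A = -13123/216 kN·m, R_B = -55757/864 kN, M_B = 18005/216 kN·m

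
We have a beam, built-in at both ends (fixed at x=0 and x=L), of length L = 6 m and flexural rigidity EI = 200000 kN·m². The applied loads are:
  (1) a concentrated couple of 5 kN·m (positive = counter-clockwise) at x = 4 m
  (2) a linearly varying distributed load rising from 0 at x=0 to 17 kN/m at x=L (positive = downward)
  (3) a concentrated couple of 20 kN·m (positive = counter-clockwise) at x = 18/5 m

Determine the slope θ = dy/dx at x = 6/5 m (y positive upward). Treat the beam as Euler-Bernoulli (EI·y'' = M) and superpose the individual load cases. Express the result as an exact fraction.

θ(6/5) = -5979/62500000 rad

Load 1 — applied couple M₀=5 kN·m at a=4 m (b=L-a=2):
  θ_1 = (R_Ax²/2 - M_Ax)/EI  [x≤a] with R_A=10/9, M_A=5/3 = ((10/9)·(6/5)²/2 - (5/3)·(6/5))/200000 = -3/500000 rad
Load 2 — triangular load w₀=17 kN/m (0→w₀ over full span):
  θ_2 = -w₀(2x(L-x)(L-2x)(x+2L)+x²(L-x)²)/(120LEI) = -17·(2·(6/5)·(6-(6/5))·(6-2·(6/5))·((6/5)+2·6)+(6/5)²·(6-(6/5))²)/(120·6·200000) = -1071/15625000 rad
Load 3 — applied couple M₀=20 kN·m at a=18/5 m (b=L-a=12/5):
  θ_3 = (R_Ax²/2 - M_Ax)/EI  [x≤a] with R_A=24/5, M_A=32/5 = ((24/5)·(6/5)²/2 - (32/5)·(6/5))/200000 = -33/1562500 rad
Superposition: θ = Σ θ_i = -5979/62500000 rad ≈ -0.000096 rad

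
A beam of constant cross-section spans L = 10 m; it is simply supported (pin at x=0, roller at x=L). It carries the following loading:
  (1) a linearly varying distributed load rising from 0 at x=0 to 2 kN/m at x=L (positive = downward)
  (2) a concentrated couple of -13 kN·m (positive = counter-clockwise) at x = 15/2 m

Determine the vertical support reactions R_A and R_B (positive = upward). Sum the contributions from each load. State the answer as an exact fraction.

Load 1 — triangular load w₀=2 kN/m (0→w₀ over full span):
  R_A = w₀L/6 = 2·10/6 = 10/3 kN
  R_B = w₀L/3 = 2·10/3 = 20/3 kN
Load 2 — applied couple M₀=-13 kN·m at a=15/2 m (b=L-a=5/2):
  R_A = M₀/L = (-13)/10 = -13/10 kN
  R_B = -M₀/L = -(-13)/10 = 13/10 kN
Superposition: R_A = 61/30 kN, R_B = 239/30 kN

R_A = 61/30 kN, R_B = 239/30 kN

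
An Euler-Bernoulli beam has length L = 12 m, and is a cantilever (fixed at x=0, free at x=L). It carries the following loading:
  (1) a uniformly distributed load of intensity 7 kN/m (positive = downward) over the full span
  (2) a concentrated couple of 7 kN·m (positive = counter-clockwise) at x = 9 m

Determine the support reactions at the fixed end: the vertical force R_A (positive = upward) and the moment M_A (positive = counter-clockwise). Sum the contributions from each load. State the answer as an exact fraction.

R_A = 84 kN, M_A = 497 kN·m

Load 1 — uniform load w=7 kN/m over full span:
  R_A = wL = 7·12 = 84 kN
  M_A = wL²/2 = 7·12²/2 = 504 kN·m
Load 2 — applied couple M₀=7 kN·m at a=9 m (b=L-a=3):
  R_A = 0 kN
  M_A = -M₀ = -7 kN·m
Superposition: R_A = 84 kN, M_A = 497 kN·m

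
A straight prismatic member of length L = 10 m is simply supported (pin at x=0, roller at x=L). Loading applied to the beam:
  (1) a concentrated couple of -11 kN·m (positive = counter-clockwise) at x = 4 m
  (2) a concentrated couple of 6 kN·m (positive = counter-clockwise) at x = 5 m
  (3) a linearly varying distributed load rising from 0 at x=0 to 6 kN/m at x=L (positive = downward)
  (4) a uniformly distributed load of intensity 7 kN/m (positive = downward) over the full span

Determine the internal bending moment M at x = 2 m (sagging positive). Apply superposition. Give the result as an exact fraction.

Load 1 — applied couple M₀=-11 kN·m at a=4 m (b=L-a=6):
  M_1 = M₀x/L  [x≤a] = (-11)·2/10 = -11/5 kN·m
Load 2 — applied couple M₀=6 kN·m at a=5 m (b=L-a=5):
  M_2 = M₀x/L  [x≤a] = 6·2/10 = 6/5 kN·m
Load 3 — triangular load w₀=6 kN/m (0→w₀ over full span):
  M_3 = w₀Lx/6 - w₀x³/(6L) = 6·10·2/6 - 6·2³/(6·10) = 96/5 kN·m
Load 4 — uniform load w=7 kN/m over full span:
  M_4 = wx(L-x)/2 = 7·2·(10-2)/2 = 56 kN·m
Superposition: M = Σ M_i = 371/5 kN·m ≈ 74.200000 kN·m

M(2) = 371/5 kN·m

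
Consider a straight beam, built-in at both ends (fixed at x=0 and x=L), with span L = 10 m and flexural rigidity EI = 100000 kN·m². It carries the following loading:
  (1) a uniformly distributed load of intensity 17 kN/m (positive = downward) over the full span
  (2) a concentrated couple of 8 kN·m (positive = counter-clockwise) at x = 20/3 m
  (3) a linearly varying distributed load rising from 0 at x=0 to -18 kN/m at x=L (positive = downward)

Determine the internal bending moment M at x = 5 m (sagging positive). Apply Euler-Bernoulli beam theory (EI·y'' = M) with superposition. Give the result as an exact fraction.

Load 1 — uniform load w=17 kN/m over full span:
  M_1 = wLx/2 - wL²/12 - wx²/2 = 17·10·5/2 - 17·10²/12 - 17·5²/2 = 425/6 kN·m
Load 2 — applied couple M₀=8 kN·m at a=20/3 m (b=L-a=10/3):
  M_2 = R_Ax - M_A  [x≤a] with R_A=16/15, M_A=8/3 = (16/15)·5 - (8/3) = 8/3 kN·m
Load 3 — triangular load w₀=-18 kN/m (0→w₀ over full span):
  M_3 = 3w₀Lx/20 - w₀L²/30 - w₀x³/(6L) = 3·(-18)·10·5/20 - (-18)·10²/30 - (-18)·5³/(6·10) = -75/2 kN·m
Superposition: M = Σ M_i = 36 kN·m ≈ 36.000000 kN·m

M(5) = 36 kN·m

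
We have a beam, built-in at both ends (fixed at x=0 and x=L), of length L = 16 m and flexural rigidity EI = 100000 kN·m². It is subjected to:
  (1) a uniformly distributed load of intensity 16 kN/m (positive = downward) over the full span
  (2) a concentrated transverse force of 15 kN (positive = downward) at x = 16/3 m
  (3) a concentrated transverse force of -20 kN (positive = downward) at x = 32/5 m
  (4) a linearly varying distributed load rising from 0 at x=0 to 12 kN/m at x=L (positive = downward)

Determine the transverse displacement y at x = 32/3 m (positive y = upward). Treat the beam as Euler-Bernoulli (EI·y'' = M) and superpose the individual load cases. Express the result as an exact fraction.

Load 1 — uniform load w=16 kN/m over full span:
  y_1 = -wx²(L-x)²/(24EI) = -16·(32/3)²·(16-(32/3))²/(24·100000) = -16384/759375 m
Load 2 — point force P=15 kN at a=16/3 m (b=L-a=32/3):
  y_2 = -Pa²(L-x)²(3bL-(3b+a)(L-x))/(6L³EI)  [x>a] = -15·(16/3)²·(16-(32/3))²·(3·(32/3)·16-(3·(32/3)+(16/3))·(16-(32/3)))/(6·16³·100000) = -704/455625 m
Load 3 — point force P=-20 kN at a=32/5 m (b=L-a=48/5):
  y_3 = -Pa²(L-x)²(3bL-(3b+a)(L-x))/(6L³EI)  [x>a] = -(-20)·(32/5)²·(16-(32/3))²·(3·(48/5)·16-(3·(48/5)+(32/5))·(16-(32/3)))/(6·16³·100000) = 16384/6328125 m
Load 4 — triangular load w₀=12 kN/m (0→w₀ over full span):
  y_4 = -w₀x²(L-x)²(x+2L)/(120LEI) = -12·(32/3)²·(16-(32/3))²·((32/3)+2·16)/(120·16·100000) = -32768/3796875 m
Superposition: y = Σ y_i = -1660864/56953125 m ≈ -0.029162 m

y(32/3) = -1660864/56953125 m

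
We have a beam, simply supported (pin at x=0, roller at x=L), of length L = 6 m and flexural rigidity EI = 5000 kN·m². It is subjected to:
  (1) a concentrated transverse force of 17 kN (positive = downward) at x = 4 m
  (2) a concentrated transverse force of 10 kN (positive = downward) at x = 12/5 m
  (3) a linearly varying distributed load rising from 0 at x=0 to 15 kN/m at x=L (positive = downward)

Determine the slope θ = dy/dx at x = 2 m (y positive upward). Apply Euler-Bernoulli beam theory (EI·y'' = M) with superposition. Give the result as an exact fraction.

θ(2) = -7267/562500 rad

Load 1 — point force P=17 kN at a=4 m (b=L-a=2):
  θ_1 = -Pb(L²-b²-3x²)/(6LEI)  [x≤a] = -17·2·(6²-2²-3·2²)/(6·6·5000) = -17/4500 rad
Load 2 — point force P=10 kN at a=12/5 m (b=L-a=18/5):
  θ_2 = -Pb(L²-b²-3x²)/(6LEI)  [x≤a] = -10·(18/5)·(6²-(18/5)²-3·2²)/(6·6·5000) = -69/31250 rad
Load 3 — triangular load w₀=15 kN/m (0→w₀ over full span):
  θ_3 = -w₀(7L⁴-30L²x²+15x⁴)/(360LEI) = -15·(7·6⁴-30·6²·2²+15·2⁴)/(360·6·5000) = -13/1875 rad
Superposition: θ = Σ θ_i = -7267/562500 rad ≈ -0.012919 rad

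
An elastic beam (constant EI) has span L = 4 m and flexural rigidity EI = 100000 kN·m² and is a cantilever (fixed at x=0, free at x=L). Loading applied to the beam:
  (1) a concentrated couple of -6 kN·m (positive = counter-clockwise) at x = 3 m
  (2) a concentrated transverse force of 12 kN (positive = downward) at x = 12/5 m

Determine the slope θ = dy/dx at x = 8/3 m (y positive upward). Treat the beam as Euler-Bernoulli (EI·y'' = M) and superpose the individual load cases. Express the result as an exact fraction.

θ(8/3) = -79/156250 rad

Load 1 — applied couple M₀=-6 kN·m at a=3 m (b=L-a=1):
  θ_1 = M₀x/EI  [x≤a] = (-6)·(8/3)/100000 = -1/6250 rad
Load 2 — point force P=12 kN at a=12/5 m (b=L-a=8/5):
  θ_2 = -Pa²/(2EI)  [x>a] = -12·(12/5)²/(2·100000) = -27/78125 rad
Superposition: θ = Σ θ_i = -79/156250 rad ≈ -0.000506 rad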